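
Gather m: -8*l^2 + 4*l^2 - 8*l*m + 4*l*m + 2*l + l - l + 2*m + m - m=-4*l^2 + 2*l + m*(2 - 4*l)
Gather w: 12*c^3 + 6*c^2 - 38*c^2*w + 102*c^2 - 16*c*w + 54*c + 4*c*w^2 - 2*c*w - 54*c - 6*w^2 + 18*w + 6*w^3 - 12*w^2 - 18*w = 12*c^3 + 108*c^2 + 6*w^3 + w^2*(4*c - 18) + w*(-38*c^2 - 18*c)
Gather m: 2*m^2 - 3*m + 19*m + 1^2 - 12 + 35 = 2*m^2 + 16*m + 24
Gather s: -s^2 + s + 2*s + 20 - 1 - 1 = -s^2 + 3*s + 18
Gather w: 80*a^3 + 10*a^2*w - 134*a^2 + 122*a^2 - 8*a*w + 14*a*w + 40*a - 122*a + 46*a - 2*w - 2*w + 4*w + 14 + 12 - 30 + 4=80*a^3 - 12*a^2 - 36*a + w*(10*a^2 + 6*a)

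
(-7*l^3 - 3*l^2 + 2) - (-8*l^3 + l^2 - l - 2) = l^3 - 4*l^2 + l + 4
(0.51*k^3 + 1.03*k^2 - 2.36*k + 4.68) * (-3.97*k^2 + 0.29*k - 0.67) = -2.0247*k^5 - 3.9412*k^4 + 9.3262*k^3 - 19.9541*k^2 + 2.9384*k - 3.1356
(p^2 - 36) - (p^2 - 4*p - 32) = 4*p - 4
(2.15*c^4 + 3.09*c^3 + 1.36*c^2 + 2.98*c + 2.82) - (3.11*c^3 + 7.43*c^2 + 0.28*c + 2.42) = 2.15*c^4 - 0.02*c^3 - 6.07*c^2 + 2.7*c + 0.4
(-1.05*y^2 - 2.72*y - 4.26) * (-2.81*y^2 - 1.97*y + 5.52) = 2.9505*y^4 + 9.7117*y^3 + 11.533*y^2 - 6.6222*y - 23.5152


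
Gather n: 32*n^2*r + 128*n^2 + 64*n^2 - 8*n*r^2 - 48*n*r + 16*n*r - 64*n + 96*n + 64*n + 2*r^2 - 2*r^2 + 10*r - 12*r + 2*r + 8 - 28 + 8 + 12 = n^2*(32*r + 192) + n*(-8*r^2 - 32*r + 96)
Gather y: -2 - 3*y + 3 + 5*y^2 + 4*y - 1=5*y^2 + y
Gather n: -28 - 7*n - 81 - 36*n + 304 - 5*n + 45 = 240 - 48*n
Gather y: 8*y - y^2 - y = -y^2 + 7*y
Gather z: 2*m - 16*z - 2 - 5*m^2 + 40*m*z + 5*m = -5*m^2 + 7*m + z*(40*m - 16) - 2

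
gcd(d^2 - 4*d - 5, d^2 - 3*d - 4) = d + 1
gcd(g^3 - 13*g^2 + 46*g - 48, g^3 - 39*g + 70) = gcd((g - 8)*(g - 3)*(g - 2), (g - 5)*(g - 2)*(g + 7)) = g - 2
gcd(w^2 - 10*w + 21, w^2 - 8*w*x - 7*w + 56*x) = w - 7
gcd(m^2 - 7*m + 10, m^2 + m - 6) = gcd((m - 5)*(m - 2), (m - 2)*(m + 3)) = m - 2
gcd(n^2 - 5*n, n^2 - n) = n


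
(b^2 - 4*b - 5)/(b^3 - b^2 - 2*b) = (b - 5)/(b*(b - 2))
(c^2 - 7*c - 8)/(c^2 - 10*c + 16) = (c + 1)/(c - 2)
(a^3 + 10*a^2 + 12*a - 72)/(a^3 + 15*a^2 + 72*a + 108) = (a - 2)/(a + 3)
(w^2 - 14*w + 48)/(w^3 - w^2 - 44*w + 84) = (w - 8)/(w^2 + 5*w - 14)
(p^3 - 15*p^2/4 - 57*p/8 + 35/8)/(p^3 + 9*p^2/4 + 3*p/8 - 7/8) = (p - 5)/(p + 1)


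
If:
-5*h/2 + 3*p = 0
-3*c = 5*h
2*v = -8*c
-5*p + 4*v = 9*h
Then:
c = 0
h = 0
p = 0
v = 0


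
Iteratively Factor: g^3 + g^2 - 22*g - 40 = (g + 2)*(g^2 - g - 20) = (g + 2)*(g + 4)*(g - 5)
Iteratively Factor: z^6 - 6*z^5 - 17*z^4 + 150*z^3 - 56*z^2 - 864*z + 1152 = (z - 4)*(z^5 - 2*z^4 - 25*z^3 + 50*z^2 + 144*z - 288) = (z - 4)^2*(z^4 + 2*z^3 - 17*z^2 - 18*z + 72) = (z - 4)^2*(z - 2)*(z^3 + 4*z^2 - 9*z - 36) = (z - 4)^2*(z - 2)*(z + 3)*(z^2 + z - 12) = (z - 4)^2*(z - 2)*(z + 3)*(z + 4)*(z - 3)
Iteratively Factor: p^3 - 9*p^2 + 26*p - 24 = (p - 3)*(p^2 - 6*p + 8) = (p - 3)*(p - 2)*(p - 4)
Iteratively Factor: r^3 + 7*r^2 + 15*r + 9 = (r + 3)*(r^2 + 4*r + 3) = (r + 1)*(r + 3)*(r + 3)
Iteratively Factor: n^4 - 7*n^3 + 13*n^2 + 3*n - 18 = (n - 2)*(n^3 - 5*n^2 + 3*n + 9) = (n - 3)*(n - 2)*(n^2 - 2*n - 3) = (n - 3)*(n - 2)*(n + 1)*(n - 3)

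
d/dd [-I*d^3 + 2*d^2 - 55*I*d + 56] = -3*I*d^2 + 4*d - 55*I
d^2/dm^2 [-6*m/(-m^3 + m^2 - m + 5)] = 12*(m*(3*m^2 - 2*m + 1)^2 + (-3*m^2 - m*(3*m - 1) + 2*m - 1)*(m^3 - m^2 + m - 5))/(m^3 - m^2 + m - 5)^3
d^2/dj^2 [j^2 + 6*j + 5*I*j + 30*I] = 2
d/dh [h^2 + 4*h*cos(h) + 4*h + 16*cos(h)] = -4*h*sin(h) + 2*h - 16*sin(h) + 4*cos(h) + 4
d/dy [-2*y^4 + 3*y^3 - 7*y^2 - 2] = y*(-8*y^2 + 9*y - 14)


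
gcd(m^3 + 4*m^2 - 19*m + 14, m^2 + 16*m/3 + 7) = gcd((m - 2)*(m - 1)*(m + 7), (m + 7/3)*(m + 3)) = 1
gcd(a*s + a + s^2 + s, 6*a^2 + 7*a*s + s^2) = a + s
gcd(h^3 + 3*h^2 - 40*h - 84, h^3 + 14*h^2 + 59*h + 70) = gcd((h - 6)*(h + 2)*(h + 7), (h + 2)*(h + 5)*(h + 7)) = h^2 + 9*h + 14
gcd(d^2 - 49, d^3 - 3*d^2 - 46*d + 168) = d + 7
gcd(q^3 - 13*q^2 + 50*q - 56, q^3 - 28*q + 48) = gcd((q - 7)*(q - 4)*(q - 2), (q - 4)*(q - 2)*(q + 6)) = q^2 - 6*q + 8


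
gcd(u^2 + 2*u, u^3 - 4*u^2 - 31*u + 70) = 1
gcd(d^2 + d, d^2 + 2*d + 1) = d + 1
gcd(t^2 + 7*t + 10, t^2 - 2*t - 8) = t + 2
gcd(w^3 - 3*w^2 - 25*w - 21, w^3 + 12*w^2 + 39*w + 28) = w + 1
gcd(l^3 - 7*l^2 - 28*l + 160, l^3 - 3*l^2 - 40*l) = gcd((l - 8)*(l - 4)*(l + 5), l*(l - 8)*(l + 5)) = l^2 - 3*l - 40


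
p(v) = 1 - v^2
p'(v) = -2*v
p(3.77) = -13.21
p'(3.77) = -7.54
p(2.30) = -4.29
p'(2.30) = -4.60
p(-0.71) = 0.50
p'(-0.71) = 1.42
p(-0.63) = 0.60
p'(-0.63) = 1.26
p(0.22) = 0.95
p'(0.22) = -0.44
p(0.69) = 0.52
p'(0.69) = -1.38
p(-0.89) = 0.21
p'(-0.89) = 1.78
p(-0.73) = 0.47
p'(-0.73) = 1.46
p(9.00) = -80.00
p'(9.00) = -18.00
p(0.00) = 1.00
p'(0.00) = 0.00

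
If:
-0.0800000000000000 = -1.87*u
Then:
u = 0.04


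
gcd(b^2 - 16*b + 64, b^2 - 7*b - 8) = b - 8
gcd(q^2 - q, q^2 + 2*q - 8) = 1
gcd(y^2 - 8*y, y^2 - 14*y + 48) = y - 8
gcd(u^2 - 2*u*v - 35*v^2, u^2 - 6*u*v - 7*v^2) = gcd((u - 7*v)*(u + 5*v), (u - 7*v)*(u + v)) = u - 7*v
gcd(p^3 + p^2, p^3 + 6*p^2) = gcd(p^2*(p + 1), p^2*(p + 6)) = p^2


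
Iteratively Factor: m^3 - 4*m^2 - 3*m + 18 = (m - 3)*(m^2 - m - 6) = (m - 3)*(m + 2)*(m - 3)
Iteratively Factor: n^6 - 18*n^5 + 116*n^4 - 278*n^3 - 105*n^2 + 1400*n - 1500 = (n - 5)*(n^5 - 13*n^4 + 51*n^3 - 23*n^2 - 220*n + 300) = (n - 5)^2*(n^4 - 8*n^3 + 11*n^2 + 32*n - 60) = (n - 5)^2*(n - 2)*(n^3 - 6*n^2 - n + 30) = (n - 5)^2*(n - 2)*(n + 2)*(n^2 - 8*n + 15) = (n - 5)^2*(n - 3)*(n - 2)*(n + 2)*(n - 5)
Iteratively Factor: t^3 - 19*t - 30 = (t - 5)*(t^2 + 5*t + 6) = (t - 5)*(t + 3)*(t + 2)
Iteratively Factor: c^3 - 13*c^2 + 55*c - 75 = (c - 3)*(c^2 - 10*c + 25) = (c - 5)*(c - 3)*(c - 5)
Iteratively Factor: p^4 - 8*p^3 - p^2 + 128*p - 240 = (p + 4)*(p^3 - 12*p^2 + 47*p - 60) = (p - 4)*(p + 4)*(p^2 - 8*p + 15) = (p - 4)*(p - 3)*(p + 4)*(p - 5)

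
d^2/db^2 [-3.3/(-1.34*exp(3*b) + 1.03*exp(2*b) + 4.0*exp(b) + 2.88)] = ((-39.798*exp(2*b) + 13.596*exp(b) + 13.2)*(-1.34*exp(3*b) + 1.03*exp(2*b) + 4.0*exp(b) + 2.88) - 3.3*(-8.04*exp(2*b) + 4.12*exp(b) + 8.0)*(-4.02*exp(2*b) + 2.06*exp(b) + 4.0)*exp(b))*exp(b)/(-1.34*exp(3*b) + 1.03*exp(2*b) + 4.0*exp(b) + 2.88)^3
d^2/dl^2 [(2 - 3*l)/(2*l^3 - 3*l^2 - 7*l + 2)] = 2*(-36*l^5 + 102*l^4 - 165*l^3 + 42*l^2 + 48*l + 68)/(8*l^9 - 36*l^8 - 30*l^7 + 249*l^6 + 33*l^5 - 555*l^4 - 67*l^3 + 258*l^2 - 84*l + 8)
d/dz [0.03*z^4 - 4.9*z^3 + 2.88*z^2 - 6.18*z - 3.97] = 0.12*z^3 - 14.7*z^2 + 5.76*z - 6.18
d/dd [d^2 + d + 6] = 2*d + 1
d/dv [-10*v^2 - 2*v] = -20*v - 2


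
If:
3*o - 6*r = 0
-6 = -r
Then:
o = 12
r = 6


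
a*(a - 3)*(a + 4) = a^3 + a^2 - 12*a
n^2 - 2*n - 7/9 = (n - 7/3)*(n + 1/3)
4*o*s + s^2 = s*(4*o + s)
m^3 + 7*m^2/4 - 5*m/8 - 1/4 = (m - 1/2)*(m + 1/4)*(m + 2)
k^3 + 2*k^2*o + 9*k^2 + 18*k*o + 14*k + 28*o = (k + 2)*(k + 7)*(k + 2*o)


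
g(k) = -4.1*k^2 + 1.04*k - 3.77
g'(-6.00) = 50.24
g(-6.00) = -157.61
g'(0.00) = 1.04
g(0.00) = -3.77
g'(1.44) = -10.77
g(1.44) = -10.77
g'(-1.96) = 17.11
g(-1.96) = -21.56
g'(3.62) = -28.64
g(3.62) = -53.73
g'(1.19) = -8.72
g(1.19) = -8.34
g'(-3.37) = 28.67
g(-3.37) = -53.84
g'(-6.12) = 51.22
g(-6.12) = -163.70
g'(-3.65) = 30.97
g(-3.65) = -62.19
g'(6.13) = -49.23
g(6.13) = -151.46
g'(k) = 1.04 - 8.2*k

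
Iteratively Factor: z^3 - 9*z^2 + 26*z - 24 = (z - 4)*(z^2 - 5*z + 6) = (z - 4)*(z - 2)*(z - 3)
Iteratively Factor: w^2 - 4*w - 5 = (w - 5)*(w + 1)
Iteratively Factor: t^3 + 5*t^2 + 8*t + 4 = (t + 1)*(t^2 + 4*t + 4) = (t + 1)*(t + 2)*(t + 2)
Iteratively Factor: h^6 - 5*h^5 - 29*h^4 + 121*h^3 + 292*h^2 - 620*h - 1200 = (h + 4)*(h^5 - 9*h^4 + 7*h^3 + 93*h^2 - 80*h - 300) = (h - 3)*(h + 4)*(h^4 - 6*h^3 - 11*h^2 + 60*h + 100) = (h - 5)*(h - 3)*(h + 4)*(h^3 - h^2 - 16*h - 20) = (h - 5)*(h - 3)*(h + 2)*(h + 4)*(h^2 - 3*h - 10) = (h - 5)*(h - 3)*(h + 2)^2*(h + 4)*(h - 5)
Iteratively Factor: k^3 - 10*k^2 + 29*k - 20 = (k - 1)*(k^2 - 9*k + 20) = (k - 4)*(k - 1)*(k - 5)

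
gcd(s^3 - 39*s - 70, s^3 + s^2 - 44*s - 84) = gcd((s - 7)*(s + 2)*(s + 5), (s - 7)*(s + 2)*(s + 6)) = s^2 - 5*s - 14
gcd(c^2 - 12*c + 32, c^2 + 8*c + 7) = 1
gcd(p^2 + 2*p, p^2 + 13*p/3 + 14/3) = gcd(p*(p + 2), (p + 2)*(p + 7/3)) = p + 2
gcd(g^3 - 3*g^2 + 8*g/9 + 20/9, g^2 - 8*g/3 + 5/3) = g - 5/3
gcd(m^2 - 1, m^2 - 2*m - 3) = m + 1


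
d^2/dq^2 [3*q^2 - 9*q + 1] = 6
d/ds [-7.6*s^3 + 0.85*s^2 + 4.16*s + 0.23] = -22.8*s^2 + 1.7*s + 4.16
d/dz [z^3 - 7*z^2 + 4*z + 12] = 3*z^2 - 14*z + 4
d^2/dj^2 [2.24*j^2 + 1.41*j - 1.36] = 4.48000000000000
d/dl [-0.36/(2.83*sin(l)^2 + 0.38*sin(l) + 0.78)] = (2.0376*sin(l) + 0.1368)*cos(l)/(2.83*sin(l)^2 + 0.38*sin(l) + 0.78)^2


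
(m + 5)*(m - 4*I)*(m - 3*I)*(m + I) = m^4 + 5*m^3 - 6*I*m^3 - 5*m^2 - 30*I*m^2 - 25*m - 12*I*m - 60*I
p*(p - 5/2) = p^2 - 5*p/2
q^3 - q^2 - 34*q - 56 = (q - 7)*(q + 2)*(q + 4)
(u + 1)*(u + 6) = u^2 + 7*u + 6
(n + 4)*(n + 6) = n^2 + 10*n + 24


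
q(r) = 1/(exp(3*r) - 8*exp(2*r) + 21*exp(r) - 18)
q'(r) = (-3*exp(3*r) + 16*exp(2*r) - 21*exp(r))/(exp(3*r) - 8*exp(2*r) + 21*exp(r) - 18)^2 = (-3*exp(2*r) + 16*exp(r) - 21)*exp(r)/(exp(3*r) - 8*exp(2*r) + 21*exp(r) - 18)^2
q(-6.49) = -0.06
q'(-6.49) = -0.00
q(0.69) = -157.14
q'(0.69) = -50474.93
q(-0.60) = -0.11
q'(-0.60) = -0.09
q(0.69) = -157.14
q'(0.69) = -50474.93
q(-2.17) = -0.06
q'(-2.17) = -0.01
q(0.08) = -0.30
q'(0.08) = -0.69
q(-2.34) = -0.06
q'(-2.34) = -0.01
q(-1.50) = -0.07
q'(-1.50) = -0.02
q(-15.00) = -0.06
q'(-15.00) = 0.00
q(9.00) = 0.00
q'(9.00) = 0.00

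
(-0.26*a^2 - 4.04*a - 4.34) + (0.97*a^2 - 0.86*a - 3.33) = 0.71*a^2 - 4.9*a - 7.67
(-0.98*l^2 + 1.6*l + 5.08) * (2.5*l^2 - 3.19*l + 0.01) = -2.45*l^4 + 7.1262*l^3 + 7.5862*l^2 - 16.1892*l + 0.0508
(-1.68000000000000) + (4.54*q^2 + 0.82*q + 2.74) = 4.54*q^2 + 0.82*q + 1.06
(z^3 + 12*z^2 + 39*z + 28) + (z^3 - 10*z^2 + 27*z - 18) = 2*z^3 + 2*z^2 + 66*z + 10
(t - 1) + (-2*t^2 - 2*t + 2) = -2*t^2 - t + 1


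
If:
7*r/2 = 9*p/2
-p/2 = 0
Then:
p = 0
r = 0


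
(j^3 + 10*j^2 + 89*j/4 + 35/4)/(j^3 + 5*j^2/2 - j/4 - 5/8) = 2*(j + 7)/(2*j - 1)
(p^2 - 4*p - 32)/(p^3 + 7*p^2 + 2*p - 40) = (p - 8)/(p^2 + 3*p - 10)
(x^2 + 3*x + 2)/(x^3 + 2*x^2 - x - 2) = 1/(x - 1)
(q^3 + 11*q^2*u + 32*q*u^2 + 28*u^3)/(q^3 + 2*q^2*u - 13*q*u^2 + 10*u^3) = (q^3 + 11*q^2*u + 32*q*u^2 + 28*u^3)/(q^3 + 2*q^2*u - 13*q*u^2 + 10*u^3)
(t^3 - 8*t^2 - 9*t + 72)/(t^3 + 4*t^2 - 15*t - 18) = (t^2 - 5*t - 24)/(t^2 + 7*t + 6)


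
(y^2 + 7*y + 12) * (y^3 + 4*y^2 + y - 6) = y^5 + 11*y^4 + 41*y^3 + 49*y^2 - 30*y - 72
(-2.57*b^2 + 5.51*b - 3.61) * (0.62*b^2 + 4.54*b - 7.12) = -1.5934*b^4 - 8.2516*b^3 + 41.0756*b^2 - 55.6206*b + 25.7032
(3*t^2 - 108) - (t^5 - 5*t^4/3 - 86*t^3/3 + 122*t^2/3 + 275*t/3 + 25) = -t^5 + 5*t^4/3 + 86*t^3/3 - 113*t^2/3 - 275*t/3 - 133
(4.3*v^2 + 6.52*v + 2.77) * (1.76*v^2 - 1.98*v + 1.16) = 7.568*v^4 + 2.9612*v^3 - 3.0464*v^2 + 2.0786*v + 3.2132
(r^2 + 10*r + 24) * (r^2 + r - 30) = r^4 + 11*r^3 + 4*r^2 - 276*r - 720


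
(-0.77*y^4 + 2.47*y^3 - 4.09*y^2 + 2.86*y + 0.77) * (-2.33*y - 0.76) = 1.7941*y^5 - 5.1699*y^4 + 7.6525*y^3 - 3.5554*y^2 - 3.9677*y - 0.5852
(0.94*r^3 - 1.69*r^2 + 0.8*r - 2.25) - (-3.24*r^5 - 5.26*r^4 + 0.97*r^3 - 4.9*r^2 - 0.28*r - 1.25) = 3.24*r^5 + 5.26*r^4 - 0.03*r^3 + 3.21*r^2 + 1.08*r - 1.0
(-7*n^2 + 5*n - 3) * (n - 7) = -7*n^3 + 54*n^2 - 38*n + 21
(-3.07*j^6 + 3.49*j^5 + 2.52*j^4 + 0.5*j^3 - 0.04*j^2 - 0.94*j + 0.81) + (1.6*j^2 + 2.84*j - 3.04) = -3.07*j^6 + 3.49*j^5 + 2.52*j^4 + 0.5*j^3 + 1.56*j^2 + 1.9*j - 2.23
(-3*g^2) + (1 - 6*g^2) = 1 - 9*g^2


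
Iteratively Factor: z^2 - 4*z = (z - 4)*(z)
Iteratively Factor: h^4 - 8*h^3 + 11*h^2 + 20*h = (h + 1)*(h^3 - 9*h^2 + 20*h) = (h - 5)*(h + 1)*(h^2 - 4*h) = h*(h - 5)*(h + 1)*(h - 4)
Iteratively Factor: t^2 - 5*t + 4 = (t - 4)*(t - 1)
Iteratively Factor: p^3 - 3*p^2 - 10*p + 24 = (p - 2)*(p^2 - p - 12) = (p - 4)*(p - 2)*(p + 3)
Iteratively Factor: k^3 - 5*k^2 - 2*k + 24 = (k + 2)*(k^2 - 7*k + 12) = (k - 3)*(k + 2)*(k - 4)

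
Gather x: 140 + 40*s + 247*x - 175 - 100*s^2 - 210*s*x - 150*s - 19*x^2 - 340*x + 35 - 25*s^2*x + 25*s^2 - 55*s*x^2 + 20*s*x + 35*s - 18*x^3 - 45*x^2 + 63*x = -75*s^2 - 75*s - 18*x^3 + x^2*(-55*s - 64) + x*(-25*s^2 - 190*s - 30)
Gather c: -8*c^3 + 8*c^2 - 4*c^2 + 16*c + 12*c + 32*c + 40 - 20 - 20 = -8*c^3 + 4*c^2 + 60*c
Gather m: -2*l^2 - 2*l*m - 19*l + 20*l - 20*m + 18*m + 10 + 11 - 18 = -2*l^2 + l + m*(-2*l - 2) + 3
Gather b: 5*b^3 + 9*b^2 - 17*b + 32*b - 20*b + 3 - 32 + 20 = 5*b^3 + 9*b^2 - 5*b - 9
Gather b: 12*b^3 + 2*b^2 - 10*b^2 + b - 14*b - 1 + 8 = 12*b^3 - 8*b^2 - 13*b + 7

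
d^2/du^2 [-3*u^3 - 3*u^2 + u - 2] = -18*u - 6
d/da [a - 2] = 1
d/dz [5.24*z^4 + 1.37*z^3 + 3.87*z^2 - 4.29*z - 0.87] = 20.96*z^3 + 4.11*z^2 + 7.74*z - 4.29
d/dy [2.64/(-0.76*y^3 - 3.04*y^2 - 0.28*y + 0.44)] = (6.0192*y^2 + 16.0512*y + 0.7392)/(0.76*y^3 + 3.04*y^2 + 0.28*y - 0.44)^2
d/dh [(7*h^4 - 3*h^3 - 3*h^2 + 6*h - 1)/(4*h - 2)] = (42*h^4 - 40*h^3 + 3*h^2 + 6*h - 4)/(2*(4*h^2 - 4*h + 1))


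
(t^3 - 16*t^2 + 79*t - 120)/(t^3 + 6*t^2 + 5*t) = (t^3 - 16*t^2 + 79*t - 120)/(t*(t^2 + 6*t + 5))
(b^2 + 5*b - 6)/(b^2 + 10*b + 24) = (b - 1)/(b + 4)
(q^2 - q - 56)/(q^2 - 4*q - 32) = (q + 7)/(q + 4)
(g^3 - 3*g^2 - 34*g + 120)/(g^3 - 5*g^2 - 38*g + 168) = (g - 5)/(g - 7)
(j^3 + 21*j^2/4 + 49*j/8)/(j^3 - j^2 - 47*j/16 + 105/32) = 4*j*(2*j + 7)/(8*j^2 - 22*j + 15)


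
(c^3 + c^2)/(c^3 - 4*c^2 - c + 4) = c^2/(c^2 - 5*c + 4)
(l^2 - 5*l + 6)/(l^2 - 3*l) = (l - 2)/l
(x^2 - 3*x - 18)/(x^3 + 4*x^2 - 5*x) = (x^2 - 3*x - 18)/(x*(x^2 + 4*x - 5))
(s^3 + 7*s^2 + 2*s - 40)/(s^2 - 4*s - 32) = (s^2 + 3*s - 10)/(s - 8)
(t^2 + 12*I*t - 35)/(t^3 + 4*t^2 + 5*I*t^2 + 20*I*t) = (t + 7*I)/(t*(t + 4))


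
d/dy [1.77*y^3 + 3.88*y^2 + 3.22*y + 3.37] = 5.31*y^2 + 7.76*y + 3.22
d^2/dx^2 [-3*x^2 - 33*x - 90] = -6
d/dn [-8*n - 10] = -8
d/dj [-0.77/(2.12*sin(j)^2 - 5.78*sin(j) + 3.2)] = (3.2648*sin(j) - 4.4506)*cos(j)/(2.12*sin(j)^2 - 5.78*sin(j) + 3.2)^2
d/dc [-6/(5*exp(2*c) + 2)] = 60*exp(2*c)/(5*exp(2*c) + 2)^2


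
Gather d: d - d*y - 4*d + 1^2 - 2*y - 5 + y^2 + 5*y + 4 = d*(-y - 3) + y^2 + 3*y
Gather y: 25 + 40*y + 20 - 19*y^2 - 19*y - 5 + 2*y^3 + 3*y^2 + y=2*y^3 - 16*y^2 + 22*y + 40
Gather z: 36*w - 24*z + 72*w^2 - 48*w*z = 72*w^2 + 36*w + z*(-48*w - 24)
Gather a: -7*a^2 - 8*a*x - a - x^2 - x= -7*a^2 + a*(-8*x - 1) - x^2 - x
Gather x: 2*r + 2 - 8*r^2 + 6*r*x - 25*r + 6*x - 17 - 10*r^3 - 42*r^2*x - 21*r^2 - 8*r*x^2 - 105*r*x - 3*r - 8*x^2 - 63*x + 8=-10*r^3 - 29*r^2 - 26*r + x^2*(-8*r - 8) + x*(-42*r^2 - 99*r - 57) - 7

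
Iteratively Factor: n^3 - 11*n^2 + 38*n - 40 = (n - 5)*(n^2 - 6*n + 8) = (n - 5)*(n - 4)*(n - 2)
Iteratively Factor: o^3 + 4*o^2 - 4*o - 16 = (o + 4)*(o^2 - 4) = (o + 2)*(o + 4)*(o - 2)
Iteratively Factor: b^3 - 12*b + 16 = (b + 4)*(b^2 - 4*b + 4) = (b - 2)*(b + 4)*(b - 2)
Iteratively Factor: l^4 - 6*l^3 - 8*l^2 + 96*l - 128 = (l - 4)*(l^3 - 2*l^2 - 16*l + 32) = (l - 4)^2*(l^2 + 2*l - 8) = (l - 4)^2*(l + 4)*(l - 2)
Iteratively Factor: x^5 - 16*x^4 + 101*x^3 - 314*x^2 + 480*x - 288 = (x - 3)*(x^4 - 13*x^3 + 62*x^2 - 128*x + 96) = (x - 4)*(x - 3)*(x^3 - 9*x^2 + 26*x - 24) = (x - 4)*(x - 3)*(x - 2)*(x^2 - 7*x + 12) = (x - 4)*(x - 3)^2*(x - 2)*(x - 4)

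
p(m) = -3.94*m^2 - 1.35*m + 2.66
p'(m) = -7.88*m - 1.35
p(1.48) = -7.97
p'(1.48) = -13.01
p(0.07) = 2.55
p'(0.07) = -1.90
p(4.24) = -73.90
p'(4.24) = -34.76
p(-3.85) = -50.54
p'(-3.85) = 28.99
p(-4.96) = -87.57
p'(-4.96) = 37.73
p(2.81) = -32.24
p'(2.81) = -23.49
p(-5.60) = -113.34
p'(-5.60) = 42.78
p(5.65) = -130.74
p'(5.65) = -45.87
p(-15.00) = -863.59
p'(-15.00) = 116.85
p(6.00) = -147.28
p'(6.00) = -48.63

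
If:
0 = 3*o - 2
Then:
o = 2/3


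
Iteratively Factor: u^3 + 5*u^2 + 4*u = (u)*(u^2 + 5*u + 4) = u*(u + 1)*(u + 4)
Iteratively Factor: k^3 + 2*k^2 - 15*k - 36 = (k + 3)*(k^2 - k - 12) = (k + 3)^2*(k - 4)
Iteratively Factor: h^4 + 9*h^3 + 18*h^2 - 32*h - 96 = (h + 4)*(h^3 + 5*h^2 - 2*h - 24) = (h + 3)*(h + 4)*(h^2 + 2*h - 8) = (h - 2)*(h + 3)*(h + 4)*(h + 4)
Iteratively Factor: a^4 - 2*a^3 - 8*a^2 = (a)*(a^3 - 2*a^2 - 8*a) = a*(a - 4)*(a^2 + 2*a) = a^2*(a - 4)*(a + 2)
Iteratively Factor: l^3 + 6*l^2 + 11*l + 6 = (l + 2)*(l^2 + 4*l + 3) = (l + 2)*(l + 3)*(l + 1)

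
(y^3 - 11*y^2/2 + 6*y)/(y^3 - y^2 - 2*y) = (-y^2 + 11*y/2 - 6)/(-y^2 + y + 2)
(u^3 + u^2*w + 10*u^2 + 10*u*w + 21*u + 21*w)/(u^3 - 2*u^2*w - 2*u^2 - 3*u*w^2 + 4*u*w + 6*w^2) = (u^2 + 10*u + 21)/(u^2 - 3*u*w - 2*u + 6*w)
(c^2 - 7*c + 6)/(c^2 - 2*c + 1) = (c - 6)/(c - 1)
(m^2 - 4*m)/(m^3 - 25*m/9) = 9*(m - 4)/(9*m^2 - 25)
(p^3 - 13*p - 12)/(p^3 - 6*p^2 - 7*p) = (p^2 - p - 12)/(p*(p - 7))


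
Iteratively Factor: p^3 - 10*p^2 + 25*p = (p)*(p^2 - 10*p + 25) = p*(p - 5)*(p - 5)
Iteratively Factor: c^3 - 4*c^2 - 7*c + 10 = (c - 5)*(c^2 + c - 2) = (c - 5)*(c + 2)*(c - 1)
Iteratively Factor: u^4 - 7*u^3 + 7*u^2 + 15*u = (u + 1)*(u^3 - 8*u^2 + 15*u) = (u - 3)*(u + 1)*(u^2 - 5*u) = (u - 5)*(u - 3)*(u + 1)*(u)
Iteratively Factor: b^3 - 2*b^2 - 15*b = (b)*(b^2 - 2*b - 15) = b*(b - 5)*(b + 3)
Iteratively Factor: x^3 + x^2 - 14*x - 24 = (x + 2)*(x^2 - x - 12) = (x - 4)*(x + 2)*(x + 3)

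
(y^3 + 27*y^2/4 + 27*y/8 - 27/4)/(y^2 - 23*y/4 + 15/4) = (y^2 + 15*y/2 + 9)/(y - 5)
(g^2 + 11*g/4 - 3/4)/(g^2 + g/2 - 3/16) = 4*(g + 3)/(4*g + 3)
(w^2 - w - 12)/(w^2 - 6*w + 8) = (w + 3)/(w - 2)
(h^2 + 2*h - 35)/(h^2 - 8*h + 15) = (h + 7)/(h - 3)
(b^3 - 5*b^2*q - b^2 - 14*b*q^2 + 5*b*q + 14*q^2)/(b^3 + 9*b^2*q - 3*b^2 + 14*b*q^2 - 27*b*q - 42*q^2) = (b^2 - 7*b*q - b + 7*q)/(b^2 + 7*b*q - 3*b - 21*q)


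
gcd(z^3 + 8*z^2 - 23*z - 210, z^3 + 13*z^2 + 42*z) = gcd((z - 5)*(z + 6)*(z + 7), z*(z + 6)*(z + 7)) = z^2 + 13*z + 42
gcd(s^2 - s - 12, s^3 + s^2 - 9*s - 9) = s + 3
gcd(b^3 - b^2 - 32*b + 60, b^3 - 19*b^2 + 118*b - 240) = b - 5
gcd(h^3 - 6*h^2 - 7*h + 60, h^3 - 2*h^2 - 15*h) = h^2 - 2*h - 15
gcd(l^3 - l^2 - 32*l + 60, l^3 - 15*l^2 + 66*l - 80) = l^2 - 7*l + 10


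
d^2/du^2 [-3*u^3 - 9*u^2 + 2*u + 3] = -18*u - 18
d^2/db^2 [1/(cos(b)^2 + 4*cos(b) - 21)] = (-4*sin(b)^4 + 102*sin(b)^2 - 69*cos(b) - 3*cos(3*b) - 24)/((cos(b) - 3)^3*(cos(b) + 7)^3)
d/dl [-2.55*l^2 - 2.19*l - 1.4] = -5.1*l - 2.19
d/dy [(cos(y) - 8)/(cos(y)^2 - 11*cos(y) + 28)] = (cos(y)^2 - 16*cos(y) + 60)*sin(y)/(cos(y)^2 - 11*cos(y) + 28)^2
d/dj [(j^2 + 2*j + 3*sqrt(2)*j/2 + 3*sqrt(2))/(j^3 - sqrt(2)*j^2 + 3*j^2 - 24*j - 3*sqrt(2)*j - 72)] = (-(4*j + 4 + 3*sqrt(2))*(-j^3 - 3*j^2 + sqrt(2)*j^2 + 3*sqrt(2)*j + 24*j + 72) + (2*j^2 + 4*j + 3*sqrt(2)*j + 6*sqrt(2))*(-3*j^2 - 6*j + 2*sqrt(2)*j + 3*sqrt(2) + 24))/(2*(-j^3 - 3*j^2 + sqrt(2)*j^2 + 3*sqrt(2)*j + 24*j + 72)^2)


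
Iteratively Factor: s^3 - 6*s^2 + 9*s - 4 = (s - 4)*(s^2 - 2*s + 1) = (s - 4)*(s - 1)*(s - 1)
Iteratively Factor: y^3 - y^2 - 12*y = (y - 4)*(y^2 + 3*y) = y*(y - 4)*(y + 3)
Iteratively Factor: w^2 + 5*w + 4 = (w + 1)*(w + 4)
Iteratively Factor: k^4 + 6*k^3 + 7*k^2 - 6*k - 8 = (k + 2)*(k^3 + 4*k^2 - k - 4) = (k + 2)*(k + 4)*(k^2 - 1) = (k + 1)*(k + 2)*(k + 4)*(k - 1)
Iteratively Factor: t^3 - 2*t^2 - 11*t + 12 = (t - 1)*(t^2 - t - 12) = (t - 1)*(t + 3)*(t - 4)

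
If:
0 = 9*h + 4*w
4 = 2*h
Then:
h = 2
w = -9/2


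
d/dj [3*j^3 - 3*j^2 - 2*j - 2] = 9*j^2 - 6*j - 2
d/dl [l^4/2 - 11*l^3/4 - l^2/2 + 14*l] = 2*l^3 - 33*l^2/4 - l + 14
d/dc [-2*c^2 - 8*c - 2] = -4*c - 8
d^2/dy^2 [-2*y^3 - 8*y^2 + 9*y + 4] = -12*y - 16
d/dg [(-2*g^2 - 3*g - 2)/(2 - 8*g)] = (8*g^2 - 4*g - 11)/(2*(16*g^2 - 8*g + 1))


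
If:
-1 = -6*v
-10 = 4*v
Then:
No Solution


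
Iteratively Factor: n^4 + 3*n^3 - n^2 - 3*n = (n + 3)*(n^3 - n) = (n - 1)*(n + 3)*(n^2 + n) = (n - 1)*(n + 1)*(n + 3)*(n)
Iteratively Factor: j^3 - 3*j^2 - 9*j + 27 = (j - 3)*(j^2 - 9) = (j - 3)^2*(j + 3)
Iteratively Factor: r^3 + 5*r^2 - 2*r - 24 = (r - 2)*(r^2 + 7*r + 12) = (r - 2)*(r + 4)*(r + 3)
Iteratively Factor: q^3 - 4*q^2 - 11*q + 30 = (q - 5)*(q^2 + q - 6) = (q - 5)*(q + 3)*(q - 2)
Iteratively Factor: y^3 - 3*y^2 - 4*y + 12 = (y - 3)*(y^2 - 4) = (y - 3)*(y + 2)*(y - 2)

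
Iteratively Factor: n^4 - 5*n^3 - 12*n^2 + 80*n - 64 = (n - 4)*(n^3 - n^2 - 16*n + 16) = (n - 4)*(n + 4)*(n^2 - 5*n + 4) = (n - 4)^2*(n + 4)*(n - 1)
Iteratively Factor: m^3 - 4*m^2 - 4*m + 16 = (m - 2)*(m^2 - 2*m - 8) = (m - 2)*(m + 2)*(m - 4)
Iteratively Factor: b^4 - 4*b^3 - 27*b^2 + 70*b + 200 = (b + 2)*(b^3 - 6*b^2 - 15*b + 100) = (b - 5)*(b + 2)*(b^2 - b - 20) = (b - 5)*(b + 2)*(b + 4)*(b - 5)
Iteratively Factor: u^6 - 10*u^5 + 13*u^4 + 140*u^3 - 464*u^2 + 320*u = (u - 1)*(u^5 - 9*u^4 + 4*u^3 + 144*u^2 - 320*u) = (u - 4)*(u - 1)*(u^4 - 5*u^3 - 16*u^2 + 80*u) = u*(u - 4)*(u - 1)*(u^3 - 5*u^2 - 16*u + 80) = u*(u - 5)*(u - 4)*(u - 1)*(u^2 - 16) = u*(u - 5)*(u - 4)^2*(u - 1)*(u + 4)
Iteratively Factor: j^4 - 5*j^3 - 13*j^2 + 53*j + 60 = (j - 5)*(j^3 - 13*j - 12) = (j - 5)*(j + 3)*(j^2 - 3*j - 4) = (j - 5)*(j - 4)*(j + 3)*(j + 1)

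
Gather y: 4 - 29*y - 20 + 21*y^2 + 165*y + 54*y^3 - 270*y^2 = 54*y^3 - 249*y^2 + 136*y - 16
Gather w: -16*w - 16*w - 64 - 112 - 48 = -32*w - 224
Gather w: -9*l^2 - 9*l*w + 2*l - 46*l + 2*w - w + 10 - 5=-9*l^2 - 44*l + w*(1 - 9*l) + 5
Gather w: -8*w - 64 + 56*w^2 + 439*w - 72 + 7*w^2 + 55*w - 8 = 63*w^2 + 486*w - 144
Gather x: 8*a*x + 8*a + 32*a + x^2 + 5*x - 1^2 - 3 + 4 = 40*a + x^2 + x*(8*a + 5)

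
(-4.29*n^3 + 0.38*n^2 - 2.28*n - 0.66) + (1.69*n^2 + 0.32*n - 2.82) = -4.29*n^3 + 2.07*n^2 - 1.96*n - 3.48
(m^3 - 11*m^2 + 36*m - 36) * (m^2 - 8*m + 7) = m^5 - 19*m^4 + 131*m^3 - 401*m^2 + 540*m - 252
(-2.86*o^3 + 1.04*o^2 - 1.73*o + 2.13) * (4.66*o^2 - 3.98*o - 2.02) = -13.3276*o^5 + 16.2292*o^4 - 6.4238*o^3 + 14.7104*o^2 - 4.9828*o - 4.3026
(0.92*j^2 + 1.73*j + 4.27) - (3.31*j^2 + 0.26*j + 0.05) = -2.39*j^2 + 1.47*j + 4.22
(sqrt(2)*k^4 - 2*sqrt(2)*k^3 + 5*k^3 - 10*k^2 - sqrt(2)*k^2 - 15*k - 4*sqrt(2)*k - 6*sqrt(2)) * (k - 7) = sqrt(2)*k^5 - 9*sqrt(2)*k^4 + 5*k^4 - 45*k^3 + 13*sqrt(2)*k^3 + 3*sqrt(2)*k^2 + 55*k^2 + 22*sqrt(2)*k + 105*k + 42*sqrt(2)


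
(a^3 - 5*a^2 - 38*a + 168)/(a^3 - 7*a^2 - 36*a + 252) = (a - 4)/(a - 6)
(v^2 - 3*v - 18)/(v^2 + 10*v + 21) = (v - 6)/(v + 7)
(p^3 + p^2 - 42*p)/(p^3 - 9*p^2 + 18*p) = (p + 7)/(p - 3)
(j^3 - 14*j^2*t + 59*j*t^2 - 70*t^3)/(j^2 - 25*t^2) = (j^2 - 9*j*t + 14*t^2)/(j + 5*t)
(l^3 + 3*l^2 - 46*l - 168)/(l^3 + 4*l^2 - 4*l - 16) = (l^2 - l - 42)/(l^2 - 4)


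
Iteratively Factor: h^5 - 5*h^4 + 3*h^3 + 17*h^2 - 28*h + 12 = (h - 2)*(h^4 - 3*h^3 - 3*h^2 + 11*h - 6) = (h - 2)*(h - 1)*(h^3 - 2*h^2 - 5*h + 6) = (h - 3)*(h - 2)*(h - 1)*(h^2 + h - 2) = (h - 3)*(h - 2)*(h - 1)*(h + 2)*(h - 1)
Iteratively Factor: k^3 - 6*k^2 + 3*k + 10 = (k - 5)*(k^2 - k - 2) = (k - 5)*(k - 2)*(k + 1)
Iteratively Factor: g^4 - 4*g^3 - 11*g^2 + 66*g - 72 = (g - 3)*(g^3 - g^2 - 14*g + 24) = (g - 3)^2*(g^2 + 2*g - 8) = (g - 3)^2*(g + 4)*(g - 2)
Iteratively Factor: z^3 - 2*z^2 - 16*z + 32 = (z + 4)*(z^2 - 6*z + 8) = (z - 4)*(z + 4)*(z - 2)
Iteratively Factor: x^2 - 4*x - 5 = (x + 1)*(x - 5)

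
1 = 1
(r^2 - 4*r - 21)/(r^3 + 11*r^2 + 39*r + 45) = (r - 7)/(r^2 + 8*r + 15)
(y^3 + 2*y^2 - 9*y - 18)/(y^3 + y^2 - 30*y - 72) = (y^2 - y - 6)/(y^2 - 2*y - 24)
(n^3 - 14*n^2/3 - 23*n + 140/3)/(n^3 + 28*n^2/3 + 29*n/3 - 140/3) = (n - 7)/(n + 7)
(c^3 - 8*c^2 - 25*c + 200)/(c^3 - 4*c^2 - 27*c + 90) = (c^2 - 13*c + 40)/(c^2 - 9*c + 18)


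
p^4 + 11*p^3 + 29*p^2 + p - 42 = (p - 1)*(p + 2)*(p + 3)*(p + 7)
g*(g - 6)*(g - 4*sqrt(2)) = g^3 - 6*g^2 - 4*sqrt(2)*g^2 + 24*sqrt(2)*g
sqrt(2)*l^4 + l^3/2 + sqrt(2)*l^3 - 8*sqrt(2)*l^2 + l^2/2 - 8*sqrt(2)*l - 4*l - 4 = (l + 1)*(l - 2*sqrt(2))*(l + 2*sqrt(2))*(sqrt(2)*l + 1/2)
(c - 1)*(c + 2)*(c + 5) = c^3 + 6*c^2 + 3*c - 10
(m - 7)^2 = m^2 - 14*m + 49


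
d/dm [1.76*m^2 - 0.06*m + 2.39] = 3.52*m - 0.06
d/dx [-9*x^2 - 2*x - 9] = -18*x - 2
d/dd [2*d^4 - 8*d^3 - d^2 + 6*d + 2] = 8*d^3 - 24*d^2 - 2*d + 6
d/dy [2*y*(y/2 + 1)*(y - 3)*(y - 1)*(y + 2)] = 5*y^4 - 27*y^2 - 8*y + 12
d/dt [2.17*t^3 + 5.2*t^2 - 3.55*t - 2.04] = 6.51*t^2 + 10.4*t - 3.55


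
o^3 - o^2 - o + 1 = (o - 1)^2*(o + 1)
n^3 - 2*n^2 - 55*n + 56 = (n - 8)*(n - 1)*(n + 7)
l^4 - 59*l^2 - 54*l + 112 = (l - 8)*(l - 1)*(l + 2)*(l + 7)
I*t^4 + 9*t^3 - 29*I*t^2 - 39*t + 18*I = (t - 3*I)^2*(t - 2*I)*(I*t + 1)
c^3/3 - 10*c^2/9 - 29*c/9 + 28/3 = (c/3 + 1)*(c - 4)*(c - 7/3)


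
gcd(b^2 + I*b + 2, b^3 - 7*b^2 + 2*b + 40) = 1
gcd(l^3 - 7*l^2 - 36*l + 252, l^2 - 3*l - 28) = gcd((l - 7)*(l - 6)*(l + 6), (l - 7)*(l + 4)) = l - 7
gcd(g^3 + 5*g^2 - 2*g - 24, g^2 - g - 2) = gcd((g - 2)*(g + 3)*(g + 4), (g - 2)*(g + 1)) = g - 2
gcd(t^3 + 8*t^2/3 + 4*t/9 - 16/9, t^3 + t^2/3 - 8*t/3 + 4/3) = t^2 + 4*t/3 - 4/3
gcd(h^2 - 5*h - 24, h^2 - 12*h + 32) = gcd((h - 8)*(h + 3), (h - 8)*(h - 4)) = h - 8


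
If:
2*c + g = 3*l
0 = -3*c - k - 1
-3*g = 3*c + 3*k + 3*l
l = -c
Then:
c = -1/8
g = 5/8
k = -5/8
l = 1/8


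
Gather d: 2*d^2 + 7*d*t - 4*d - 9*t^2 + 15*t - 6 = 2*d^2 + d*(7*t - 4) - 9*t^2 + 15*t - 6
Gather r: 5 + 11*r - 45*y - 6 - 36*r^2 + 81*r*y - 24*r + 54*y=-36*r^2 + r*(81*y - 13) + 9*y - 1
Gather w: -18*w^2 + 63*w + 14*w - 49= -18*w^2 + 77*w - 49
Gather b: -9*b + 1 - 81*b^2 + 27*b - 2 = -81*b^2 + 18*b - 1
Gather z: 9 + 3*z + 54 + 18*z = 21*z + 63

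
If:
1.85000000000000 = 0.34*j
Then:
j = 5.44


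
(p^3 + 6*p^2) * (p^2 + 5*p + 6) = p^5 + 11*p^4 + 36*p^3 + 36*p^2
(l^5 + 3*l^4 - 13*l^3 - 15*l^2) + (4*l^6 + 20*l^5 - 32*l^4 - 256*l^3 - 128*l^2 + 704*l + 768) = 4*l^6 + 21*l^5 - 29*l^4 - 269*l^3 - 143*l^2 + 704*l + 768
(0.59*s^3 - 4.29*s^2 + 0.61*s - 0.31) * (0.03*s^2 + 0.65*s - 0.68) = 0.0177*s^5 + 0.2548*s^4 - 3.1714*s^3 + 3.3044*s^2 - 0.6163*s + 0.2108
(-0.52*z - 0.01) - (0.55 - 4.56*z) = 4.04*z - 0.56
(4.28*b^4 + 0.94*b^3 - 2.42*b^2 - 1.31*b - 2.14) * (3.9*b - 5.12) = 16.692*b^5 - 18.2476*b^4 - 14.2508*b^3 + 7.2814*b^2 - 1.6388*b + 10.9568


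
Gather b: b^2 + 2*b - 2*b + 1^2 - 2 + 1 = b^2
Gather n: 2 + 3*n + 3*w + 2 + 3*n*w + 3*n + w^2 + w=n*(3*w + 6) + w^2 + 4*w + 4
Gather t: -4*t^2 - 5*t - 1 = -4*t^2 - 5*t - 1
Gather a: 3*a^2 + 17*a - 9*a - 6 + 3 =3*a^2 + 8*a - 3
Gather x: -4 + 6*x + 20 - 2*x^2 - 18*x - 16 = -2*x^2 - 12*x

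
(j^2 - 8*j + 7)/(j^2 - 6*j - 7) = (j - 1)/(j + 1)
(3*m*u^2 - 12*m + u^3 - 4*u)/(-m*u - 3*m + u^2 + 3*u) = (-3*m*u^2 + 12*m - u^3 + 4*u)/(m*u + 3*m - u^2 - 3*u)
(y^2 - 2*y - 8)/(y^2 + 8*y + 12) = (y - 4)/(y + 6)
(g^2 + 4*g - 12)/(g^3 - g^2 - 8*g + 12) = (g + 6)/(g^2 + g - 6)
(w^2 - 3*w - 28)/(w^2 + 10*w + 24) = (w - 7)/(w + 6)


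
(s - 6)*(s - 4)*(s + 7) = s^3 - 3*s^2 - 46*s + 168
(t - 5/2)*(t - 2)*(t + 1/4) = t^3 - 17*t^2/4 + 31*t/8 + 5/4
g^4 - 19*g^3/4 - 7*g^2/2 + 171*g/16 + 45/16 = (g - 5)*(g - 3/2)*(g + 1/4)*(g + 3/2)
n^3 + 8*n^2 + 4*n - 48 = (n - 2)*(n + 4)*(n + 6)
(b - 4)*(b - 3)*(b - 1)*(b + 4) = b^4 - 4*b^3 - 13*b^2 + 64*b - 48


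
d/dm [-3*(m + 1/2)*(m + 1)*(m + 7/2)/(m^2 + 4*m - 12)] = 3*(-4*m^4 - 32*m^3 + 87*m^2 + 494*m + 304)/(4*(m^4 + 8*m^3 - 8*m^2 - 96*m + 144))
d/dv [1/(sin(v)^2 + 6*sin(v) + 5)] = -2*(sin(v) + 3)*cos(v)/(sin(v)^2 + 6*sin(v) + 5)^2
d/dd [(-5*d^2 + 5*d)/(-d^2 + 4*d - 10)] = 5*(-3*d^2 + 20*d - 10)/(d^4 - 8*d^3 + 36*d^2 - 80*d + 100)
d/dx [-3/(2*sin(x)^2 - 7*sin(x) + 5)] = 3*(4*sin(x) - 7)*cos(x)/(2*sin(x)^2 - 7*sin(x) + 5)^2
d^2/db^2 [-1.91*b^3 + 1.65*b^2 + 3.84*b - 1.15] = 3.3 - 11.46*b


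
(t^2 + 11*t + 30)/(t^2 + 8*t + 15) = (t + 6)/(t + 3)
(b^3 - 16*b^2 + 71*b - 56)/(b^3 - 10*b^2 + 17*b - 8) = (b - 7)/(b - 1)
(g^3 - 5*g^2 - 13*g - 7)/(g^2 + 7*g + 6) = (g^2 - 6*g - 7)/(g + 6)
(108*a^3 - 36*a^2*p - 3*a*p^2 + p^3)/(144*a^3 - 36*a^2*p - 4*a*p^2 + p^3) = (-3*a + p)/(-4*a + p)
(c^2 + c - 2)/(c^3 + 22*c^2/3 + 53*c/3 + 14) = 3*(c - 1)/(3*c^2 + 16*c + 21)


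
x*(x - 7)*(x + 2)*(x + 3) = x^4 - 2*x^3 - 29*x^2 - 42*x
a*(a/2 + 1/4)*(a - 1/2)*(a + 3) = a^4/2 + 3*a^3/2 - a^2/8 - 3*a/8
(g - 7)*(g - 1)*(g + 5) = g^3 - 3*g^2 - 33*g + 35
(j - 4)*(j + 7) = j^2 + 3*j - 28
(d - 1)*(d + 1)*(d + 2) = d^3 + 2*d^2 - d - 2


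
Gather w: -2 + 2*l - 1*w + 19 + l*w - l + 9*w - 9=l + w*(l + 8) + 8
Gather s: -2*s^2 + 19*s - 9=-2*s^2 + 19*s - 9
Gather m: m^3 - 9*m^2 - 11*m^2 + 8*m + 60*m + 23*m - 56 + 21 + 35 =m^3 - 20*m^2 + 91*m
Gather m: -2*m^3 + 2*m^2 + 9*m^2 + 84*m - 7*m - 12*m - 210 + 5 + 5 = -2*m^3 + 11*m^2 + 65*m - 200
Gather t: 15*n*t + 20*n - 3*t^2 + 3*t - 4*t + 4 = 20*n - 3*t^2 + t*(15*n - 1) + 4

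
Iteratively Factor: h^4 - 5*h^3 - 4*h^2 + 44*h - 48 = (h - 2)*(h^3 - 3*h^2 - 10*h + 24) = (h - 2)*(h + 3)*(h^2 - 6*h + 8) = (h - 4)*(h - 2)*(h + 3)*(h - 2)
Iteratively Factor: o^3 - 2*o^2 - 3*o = (o)*(o^2 - 2*o - 3) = o*(o - 3)*(o + 1)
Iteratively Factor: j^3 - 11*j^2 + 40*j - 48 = (j - 4)*(j^2 - 7*j + 12) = (j - 4)*(j - 3)*(j - 4)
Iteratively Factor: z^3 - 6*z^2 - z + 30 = (z - 5)*(z^2 - z - 6) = (z - 5)*(z + 2)*(z - 3)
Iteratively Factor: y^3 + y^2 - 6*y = (y + 3)*(y^2 - 2*y) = y*(y + 3)*(y - 2)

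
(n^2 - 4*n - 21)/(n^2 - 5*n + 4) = (n^2 - 4*n - 21)/(n^2 - 5*n + 4)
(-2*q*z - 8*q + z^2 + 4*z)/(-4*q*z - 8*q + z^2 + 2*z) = (2*q*z + 8*q - z^2 - 4*z)/(4*q*z + 8*q - z^2 - 2*z)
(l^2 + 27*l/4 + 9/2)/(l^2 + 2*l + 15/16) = 4*(l + 6)/(4*l + 5)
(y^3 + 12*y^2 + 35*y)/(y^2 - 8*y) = (y^2 + 12*y + 35)/(y - 8)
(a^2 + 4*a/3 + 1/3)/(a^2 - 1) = (a + 1/3)/(a - 1)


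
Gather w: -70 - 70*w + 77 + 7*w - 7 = -63*w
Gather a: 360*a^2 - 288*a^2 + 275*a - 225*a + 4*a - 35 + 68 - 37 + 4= 72*a^2 + 54*a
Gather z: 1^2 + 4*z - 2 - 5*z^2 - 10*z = -5*z^2 - 6*z - 1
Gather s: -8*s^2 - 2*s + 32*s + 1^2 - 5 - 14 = -8*s^2 + 30*s - 18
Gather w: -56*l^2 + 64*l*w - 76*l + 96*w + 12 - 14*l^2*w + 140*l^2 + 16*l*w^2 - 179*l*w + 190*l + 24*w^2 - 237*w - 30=84*l^2 + 114*l + w^2*(16*l + 24) + w*(-14*l^2 - 115*l - 141) - 18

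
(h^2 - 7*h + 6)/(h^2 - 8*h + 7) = (h - 6)/(h - 7)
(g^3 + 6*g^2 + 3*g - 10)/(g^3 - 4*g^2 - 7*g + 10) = (g + 5)/(g - 5)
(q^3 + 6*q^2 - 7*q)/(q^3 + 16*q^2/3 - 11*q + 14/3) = 3*q/(3*q - 2)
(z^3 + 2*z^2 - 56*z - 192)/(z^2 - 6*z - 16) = (z^2 + 10*z + 24)/(z + 2)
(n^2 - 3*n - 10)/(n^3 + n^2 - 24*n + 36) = (n^2 - 3*n - 10)/(n^3 + n^2 - 24*n + 36)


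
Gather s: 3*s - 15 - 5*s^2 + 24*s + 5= -5*s^2 + 27*s - 10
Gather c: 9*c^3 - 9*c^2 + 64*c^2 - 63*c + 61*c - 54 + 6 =9*c^3 + 55*c^2 - 2*c - 48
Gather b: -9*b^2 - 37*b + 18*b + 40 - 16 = -9*b^2 - 19*b + 24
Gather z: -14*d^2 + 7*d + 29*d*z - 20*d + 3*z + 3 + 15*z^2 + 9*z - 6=-14*d^2 - 13*d + 15*z^2 + z*(29*d + 12) - 3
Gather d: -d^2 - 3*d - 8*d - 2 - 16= -d^2 - 11*d - 18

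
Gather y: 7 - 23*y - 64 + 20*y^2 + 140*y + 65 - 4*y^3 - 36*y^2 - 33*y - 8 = -4*y^3 - 16*y^2 + 84*y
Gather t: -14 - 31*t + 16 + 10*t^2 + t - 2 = 10*t^2 - 30*t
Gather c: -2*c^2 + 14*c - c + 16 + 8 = -2*c^2 + 13*c + 24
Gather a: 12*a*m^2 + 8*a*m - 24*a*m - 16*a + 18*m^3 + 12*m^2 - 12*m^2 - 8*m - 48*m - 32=a*(12*m^2 - 16*m - 16) + 18*m^3 - 56*m - 32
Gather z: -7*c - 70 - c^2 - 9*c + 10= -c^2 - 16*c - 60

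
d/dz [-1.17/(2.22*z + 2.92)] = 2.5974/(2.22*z + 2.92)^2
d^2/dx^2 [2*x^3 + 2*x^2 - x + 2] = 12*x + 4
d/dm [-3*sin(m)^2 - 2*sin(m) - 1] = -2*(3*sin(m) + 1)*cos(m)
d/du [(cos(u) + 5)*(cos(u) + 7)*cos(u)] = (3*sin(u)^2 - 24*cos(u) - 38)*sin(u)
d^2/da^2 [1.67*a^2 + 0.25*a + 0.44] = 3.34000000000000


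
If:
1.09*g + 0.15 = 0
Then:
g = -0.14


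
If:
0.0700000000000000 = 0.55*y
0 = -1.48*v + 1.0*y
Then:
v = 0.09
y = 0.13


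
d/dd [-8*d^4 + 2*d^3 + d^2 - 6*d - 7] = -32*d^3 + 6*d^2 + 2*d - 6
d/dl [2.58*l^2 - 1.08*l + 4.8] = 5.16*l - 1.08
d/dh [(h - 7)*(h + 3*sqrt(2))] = 2*h - 7 + 3*sqrt(2)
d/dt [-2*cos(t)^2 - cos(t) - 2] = (4*cos(t) + 1)*sin(t)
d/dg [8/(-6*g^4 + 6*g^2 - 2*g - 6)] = 4*(12*g^3 - 6*g + 1)/(3*g^4 - 3*g^2 + g + 3)^2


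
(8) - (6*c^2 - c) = -6*c^2 + c + 8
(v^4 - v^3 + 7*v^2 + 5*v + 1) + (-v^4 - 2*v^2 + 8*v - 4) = -v^3 + 5*v^2 + 13*v - 3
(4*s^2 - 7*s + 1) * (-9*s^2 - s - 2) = -36*s^4 + 59*s^3 - 10*s^2 + 13*s - 2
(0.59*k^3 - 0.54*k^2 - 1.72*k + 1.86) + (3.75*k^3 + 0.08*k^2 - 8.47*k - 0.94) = 4.34*k^3 - 0.46*k^2 - 10.19*k + 0.92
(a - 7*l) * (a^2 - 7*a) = a^3 - 7*a^2*l - 7*a^2 + 49*a*l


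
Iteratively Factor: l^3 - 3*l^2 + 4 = (l + 1)*(l^2 - 4*l + 4) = (l - 2)*(l + 1)*(l - 2)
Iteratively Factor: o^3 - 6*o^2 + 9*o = (o - 3)*(o^2 - 3*o) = (o - 3)^2*(o)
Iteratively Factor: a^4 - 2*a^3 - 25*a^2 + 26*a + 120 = (a + 4)*(a^3 - 6*a^2 - a + 30) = (a + 2)*(a + 4)*(a^2 - 8*a + 15) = (a - 5)*(a + 2)*(a + 4)*(a - 3)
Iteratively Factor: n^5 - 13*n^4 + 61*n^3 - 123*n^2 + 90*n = (n - 2)*(n^4 - 11*n^3 + 39*n^2 - 45*n) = (n - 5)*(n - 2)*(n^3 - 6*n^2 + 9*n) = (n - 5)*(n - 3)*(n - 2)*(n^2 - 3*n) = n*(n - 5)*(n - 3)*(n - 2)*(n - 3)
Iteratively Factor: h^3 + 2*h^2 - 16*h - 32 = (h + 2)*(h^2 - 16) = (h - 4)*(h + 2)*(h + 4)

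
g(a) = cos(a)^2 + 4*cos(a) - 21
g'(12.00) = 3.05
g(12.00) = -16.91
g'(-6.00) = -1.65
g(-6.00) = -16.24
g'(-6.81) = 2.88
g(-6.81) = -16.80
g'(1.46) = -4.20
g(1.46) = -20.55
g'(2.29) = -2.02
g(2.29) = -23.20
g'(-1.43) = 4.24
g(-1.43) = -20.42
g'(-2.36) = 1.82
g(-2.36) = -23.34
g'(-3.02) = 0.24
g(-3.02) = -23.99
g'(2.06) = -2.70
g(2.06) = -22.66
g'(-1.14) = 4.39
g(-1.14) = -19.16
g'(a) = -2*sin(a)*cos(a) - 4*sin(a)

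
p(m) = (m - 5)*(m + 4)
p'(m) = 2*m - 1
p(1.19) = -19.77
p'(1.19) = 1.38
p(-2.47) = -11.43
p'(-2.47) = -5.94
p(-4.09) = 0.82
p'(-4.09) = -9.18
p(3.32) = -12.30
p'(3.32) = 5.64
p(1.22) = -19.73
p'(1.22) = 1.44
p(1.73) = -18.74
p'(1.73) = 2.46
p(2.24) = -17.22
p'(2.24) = 3.48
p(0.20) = -20.16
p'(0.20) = -0.60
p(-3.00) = -8.00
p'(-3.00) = -7.00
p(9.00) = 52.00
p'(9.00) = 17.00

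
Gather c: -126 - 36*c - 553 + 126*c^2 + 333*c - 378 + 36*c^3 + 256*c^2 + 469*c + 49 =36*c^3 + 382*c^2 + 766*c - 1008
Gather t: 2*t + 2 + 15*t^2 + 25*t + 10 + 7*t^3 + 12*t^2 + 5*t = 7*t^3 + 27*t^2 + 32*t + 12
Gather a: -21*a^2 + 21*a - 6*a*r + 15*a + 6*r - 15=-21*a^2 + a*(36 - 6*r) + 6*r - 15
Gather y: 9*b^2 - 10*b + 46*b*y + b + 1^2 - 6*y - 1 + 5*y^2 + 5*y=9*b^2 - 9*b + 5*y^2 + y*(46*b - 1)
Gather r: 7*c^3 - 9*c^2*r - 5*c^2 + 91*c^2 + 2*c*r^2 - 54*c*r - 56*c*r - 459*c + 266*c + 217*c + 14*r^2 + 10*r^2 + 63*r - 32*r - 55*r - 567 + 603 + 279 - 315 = 7*c^3 + 86*c^2 + 24*c + r^2*(2*c + 24) + r*(-9*c^2 - 110*c - 24)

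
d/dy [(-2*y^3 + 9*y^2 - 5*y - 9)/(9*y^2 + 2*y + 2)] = (-18*y^4 - 8*y^3 + 51*y^2 + 198*y + 8)/(81*y^4 + 36*y^3 + 40*y^2 + 8*y + 4)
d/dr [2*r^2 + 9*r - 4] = 4*r + 9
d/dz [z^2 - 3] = 2*z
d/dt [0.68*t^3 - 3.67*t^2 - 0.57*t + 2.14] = 2.04*t^2 - 7.34*t - 0.57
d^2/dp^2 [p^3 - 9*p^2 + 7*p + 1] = 6*p - 18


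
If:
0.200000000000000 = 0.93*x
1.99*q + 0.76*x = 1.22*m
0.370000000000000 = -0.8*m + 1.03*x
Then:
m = -0.19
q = -0.20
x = 0.22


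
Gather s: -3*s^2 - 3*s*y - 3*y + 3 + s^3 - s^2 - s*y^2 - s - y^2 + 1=s^3 - 4*s^2 + s*(-y^2 - 3*y - 1) - y^2 - 3*y + 4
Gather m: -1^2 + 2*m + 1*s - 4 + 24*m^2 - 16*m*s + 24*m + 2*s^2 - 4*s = 24*m^2 + m*(26 - 16*s) + 2*s^2 - 3*s - 5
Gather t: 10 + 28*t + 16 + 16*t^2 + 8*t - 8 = 16*t^2 + 36*t + 18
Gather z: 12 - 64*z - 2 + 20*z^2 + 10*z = 20*z^2 - 54*z + 10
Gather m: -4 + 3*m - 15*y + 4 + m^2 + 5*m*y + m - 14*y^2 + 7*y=m^2 + m*(5*y + 4) - 14*y^2 - 8*y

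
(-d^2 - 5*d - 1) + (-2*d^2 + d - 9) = -3*d^2 - 4*d - 10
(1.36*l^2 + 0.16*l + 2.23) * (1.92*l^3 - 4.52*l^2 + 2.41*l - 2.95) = 2.6112*l^5 - 5.84*l^4 + 6.836*l^3 - 13.706*l^2 + 4.9023*l - 6.5785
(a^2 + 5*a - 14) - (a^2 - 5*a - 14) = 10*a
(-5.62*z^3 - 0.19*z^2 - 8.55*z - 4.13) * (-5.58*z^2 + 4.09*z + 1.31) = 31.3596*z^5 - 21.9256*z^4 + 39.5697*z^3 - 12.173*z^2 - 28.0922*z - 5.4103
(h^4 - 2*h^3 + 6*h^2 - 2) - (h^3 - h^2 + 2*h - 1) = h^4 - 3*h^3 + 7*h^2 - 2*h - 1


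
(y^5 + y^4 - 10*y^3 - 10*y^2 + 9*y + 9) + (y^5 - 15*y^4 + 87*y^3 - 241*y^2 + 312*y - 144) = 2*y^5 - 14*y^4 + 77*y^3 - 251*y^2 + 321*y - 135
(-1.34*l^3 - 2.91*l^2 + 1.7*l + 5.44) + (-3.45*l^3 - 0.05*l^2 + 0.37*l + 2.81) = -4.79*l^3 - 2.96*l^2 + 2.07*l + 8.25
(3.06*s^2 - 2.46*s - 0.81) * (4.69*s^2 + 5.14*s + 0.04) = 14.3514*s^4 + 4.191*s^3 - 16.3209*s^2 - 4.2618*s - 0.0324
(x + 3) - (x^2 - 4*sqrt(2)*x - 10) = -x^2 + x + 4*sqrt(2)*x + 13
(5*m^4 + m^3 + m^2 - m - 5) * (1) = 5*m^4 + m^3 + m^2 - m - 5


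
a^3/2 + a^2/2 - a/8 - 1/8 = (a/2 + 1/2)*(a - 1/2)*(a + 1/2)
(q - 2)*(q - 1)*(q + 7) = q^3 + 4*q^2 - 19*q + 14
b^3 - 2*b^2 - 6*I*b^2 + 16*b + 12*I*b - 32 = (b - 2)*(b - 8*I)*(b + 2*I)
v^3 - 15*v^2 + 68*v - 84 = (v - 7)*(v - 6)*(v - 2)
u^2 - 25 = (u - 5)*(u + 5)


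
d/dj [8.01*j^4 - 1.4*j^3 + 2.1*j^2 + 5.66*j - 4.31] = 32.04*j^3 - 4.2*j^2 + 4.2*j + 5.66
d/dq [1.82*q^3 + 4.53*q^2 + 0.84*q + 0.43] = 5.46*q^2 + 9.06*q + 0.84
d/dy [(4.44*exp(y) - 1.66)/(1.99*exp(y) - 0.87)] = -0.559400000000001*exp(y)/(1.99*exp(y) - 0.87)^2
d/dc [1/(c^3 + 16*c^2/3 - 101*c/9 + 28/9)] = 9*(-27*c^2 - 96*c + 101)/(9*c^3 + 48*c^2 - 101*c + 28)^2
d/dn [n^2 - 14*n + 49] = 2*n - 14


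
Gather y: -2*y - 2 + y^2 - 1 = y^2 - 2*y - 3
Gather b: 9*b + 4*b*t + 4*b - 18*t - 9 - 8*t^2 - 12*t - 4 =b*(4*t + 13) - 8*t^2 - 30*t - 13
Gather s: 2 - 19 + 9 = -8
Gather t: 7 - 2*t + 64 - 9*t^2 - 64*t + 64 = -9*t^2 - 66*t + 135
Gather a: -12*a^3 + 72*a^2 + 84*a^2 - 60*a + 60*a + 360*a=-12*a^3 + 156*a^2 + 360*a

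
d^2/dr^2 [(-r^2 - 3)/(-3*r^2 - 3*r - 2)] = 2*(-9*r^3 + 63*r^2 + 81*r + 13)/(27*r^6 + 81*r^5 + 135*r^4 + 135*r^3 + 90*r^2 + 36*r + 8)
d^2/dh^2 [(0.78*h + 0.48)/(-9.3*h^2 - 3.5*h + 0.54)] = (-(0.78*h + 0.48)*(18.6*h + 3.5)*(37.2*h + 7.0) + (43.524*h + 14.388)*(9.3*h^2 + 3.5*h - 0.54))/(9.3*h^2 + 3.5*h - 0.54)^3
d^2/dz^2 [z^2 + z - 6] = 2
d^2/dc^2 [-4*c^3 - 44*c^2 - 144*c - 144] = -24*c - 88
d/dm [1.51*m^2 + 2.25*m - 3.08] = 3.02*m + 2.25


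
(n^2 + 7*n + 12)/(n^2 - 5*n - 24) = (n + 4)/(n - 8)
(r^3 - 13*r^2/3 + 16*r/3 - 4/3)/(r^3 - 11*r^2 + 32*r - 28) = (r - 1/3)/(r - 7)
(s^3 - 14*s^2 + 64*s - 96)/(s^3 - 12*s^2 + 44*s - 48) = (s - 4)/(s - 2)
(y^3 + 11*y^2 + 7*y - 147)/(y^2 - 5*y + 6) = (y^2 + 14*y + 49)/(y - 2)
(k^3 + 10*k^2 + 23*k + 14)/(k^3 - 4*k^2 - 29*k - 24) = (k^2 + 9*k + 14)/(k^2 - 5*k - 24)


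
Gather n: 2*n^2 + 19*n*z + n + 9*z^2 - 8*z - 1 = 2*n^2 + n*(19*z + 1) + 9*z^2 - 8*z - 1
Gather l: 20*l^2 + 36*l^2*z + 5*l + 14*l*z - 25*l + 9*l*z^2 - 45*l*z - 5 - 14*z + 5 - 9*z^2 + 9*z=l^2*(36*z + 20) + l*(9*z^2 - 31*z - 20) - 9*z^2 - 5*z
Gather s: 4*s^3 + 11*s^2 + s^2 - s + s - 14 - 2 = 4*s^3 + 12*s^2 - 16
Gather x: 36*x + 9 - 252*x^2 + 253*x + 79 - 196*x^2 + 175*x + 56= -448*x^2 + 464*x + 144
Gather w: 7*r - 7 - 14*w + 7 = 7*r - 14*w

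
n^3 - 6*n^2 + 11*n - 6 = (n - 3)*(n - 2)*(n - 1)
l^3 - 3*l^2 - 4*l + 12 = (l - 3)*(l - 2)*(l + 2)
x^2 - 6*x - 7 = (x - 7)*(x + 1)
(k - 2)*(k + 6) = k^2 + 4*k - 12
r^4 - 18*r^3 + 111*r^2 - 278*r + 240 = (r - 8)*(r - 5)*(r - 3)*(r - 2)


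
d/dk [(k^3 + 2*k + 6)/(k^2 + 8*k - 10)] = (k^4 + 16*k^3 - 32*k^2 - 12*k - 68)/(k^4 + 16*k^3 + 44*k^2 - 160*k + 100)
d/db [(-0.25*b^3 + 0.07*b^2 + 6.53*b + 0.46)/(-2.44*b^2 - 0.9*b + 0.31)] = (0.61*b^4 + 0.45*b^3 + 15.6377*b^2 + 2.2882*b + 2.4383)/(5.9536*b^4 + 4.392*b^3 - 0.7028*b^2 - 0.558*b + 0.0961)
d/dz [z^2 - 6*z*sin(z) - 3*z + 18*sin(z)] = -6*z*cos(z) + 2*z - 6*sin(z) + 18*cos(z) - 3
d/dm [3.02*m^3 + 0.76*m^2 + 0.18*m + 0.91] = 9.06*m^2 + 1.52*m + 0.18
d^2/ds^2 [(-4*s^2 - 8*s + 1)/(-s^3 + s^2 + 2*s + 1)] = 2*(4*s^6 + 24*s^5 - 6*s^4 + 52*s^3 + 39*s^2 - 33*s - 15)/(s^9 - 3*s^8 - 3*s^7 + 8*s^6 + 12*s^5 - 3*s^4 - 17*s^3 - 15*s^2 - 6*s - 1)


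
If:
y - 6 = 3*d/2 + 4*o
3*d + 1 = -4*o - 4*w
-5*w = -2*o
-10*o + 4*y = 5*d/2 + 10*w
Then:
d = -331/34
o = 685/136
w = 137/68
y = 785/68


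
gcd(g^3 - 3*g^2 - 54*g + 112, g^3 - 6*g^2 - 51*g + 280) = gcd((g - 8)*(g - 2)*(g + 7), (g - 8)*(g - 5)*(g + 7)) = g^2 - g - 56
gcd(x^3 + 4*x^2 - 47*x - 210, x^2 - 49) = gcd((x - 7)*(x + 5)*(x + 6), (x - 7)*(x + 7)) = x - 7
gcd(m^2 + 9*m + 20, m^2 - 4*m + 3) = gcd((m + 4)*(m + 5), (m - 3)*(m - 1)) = 1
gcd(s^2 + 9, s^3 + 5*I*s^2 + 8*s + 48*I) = s - 3*I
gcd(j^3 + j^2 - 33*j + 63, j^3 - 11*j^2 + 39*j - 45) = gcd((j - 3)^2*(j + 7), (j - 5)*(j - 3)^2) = j^2 - 6*j + 9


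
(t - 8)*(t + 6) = t^2 - 2*t - 48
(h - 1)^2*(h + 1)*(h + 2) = h^4 + h^3 - 3*h^2 - h + 2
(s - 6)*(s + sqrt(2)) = s^2 - 6*s + sqrt(2)*s - 6*sqrt(2)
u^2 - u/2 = u*(u - 1/2)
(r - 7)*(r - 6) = r^2 - 13*r + 42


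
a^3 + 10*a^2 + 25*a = a*(a + 5)^2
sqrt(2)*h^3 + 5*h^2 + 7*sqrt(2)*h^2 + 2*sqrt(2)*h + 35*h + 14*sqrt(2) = (h + 7)*(h + 2*sqrt(2))*(sqrt(2)*h + 1)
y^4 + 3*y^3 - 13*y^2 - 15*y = y*(y - 3)*(y + 1)*(y + 5)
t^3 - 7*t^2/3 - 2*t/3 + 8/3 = (t - 2)*(t - 4/3)*(t + 1)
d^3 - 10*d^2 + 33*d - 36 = (d - 4)*(d - 3)^2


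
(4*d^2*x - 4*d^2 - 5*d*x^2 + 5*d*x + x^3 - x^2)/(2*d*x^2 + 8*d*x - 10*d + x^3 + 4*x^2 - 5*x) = (4*d^2 - 5*d*x + x^2)/(2*d*x + 10*d + x^2 + 5*x)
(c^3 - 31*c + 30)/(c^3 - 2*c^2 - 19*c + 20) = (c + 6)/(c + 4)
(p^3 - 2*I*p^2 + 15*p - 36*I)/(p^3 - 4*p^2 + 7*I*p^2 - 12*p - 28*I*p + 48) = (p^2 - 6*I*p - 9)/(p^2 + p*(-4 + 3*I) - 12*I)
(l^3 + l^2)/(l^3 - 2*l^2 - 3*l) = l/(l - 3)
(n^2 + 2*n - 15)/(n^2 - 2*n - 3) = (n + 5)/(n + 1)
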